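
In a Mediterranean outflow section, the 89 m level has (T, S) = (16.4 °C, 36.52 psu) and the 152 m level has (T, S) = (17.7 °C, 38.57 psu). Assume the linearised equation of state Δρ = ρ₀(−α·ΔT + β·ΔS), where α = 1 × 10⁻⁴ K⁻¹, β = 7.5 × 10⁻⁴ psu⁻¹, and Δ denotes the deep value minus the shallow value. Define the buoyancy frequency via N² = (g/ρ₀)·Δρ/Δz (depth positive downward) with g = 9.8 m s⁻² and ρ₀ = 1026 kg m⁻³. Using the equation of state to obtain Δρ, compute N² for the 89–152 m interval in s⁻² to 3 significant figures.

ΔT = +1.3 K, ΔS = +2.05 psu (deep − shallow).
Δρ/ρ₀ = −αΔT + βΔS = -1.30 × 10⁻⁴ + 1.5375 × 10⁻³ = 1.4075 × 10⁻³, so Δρ ≈ 1.444 kg m⁻³.
N² = (g/ρ₀)·Δρ/Δz = g·(Δρ/ρ₀)/Δz = 9.8 × 1.4075 × 10⁻³ / 63 = 2.1894 × 10⁻⁴ s⁻² ≈ 2.19 × 10⁻⁴ s⁻².

2.19 × 10⁻⁴ s⁻²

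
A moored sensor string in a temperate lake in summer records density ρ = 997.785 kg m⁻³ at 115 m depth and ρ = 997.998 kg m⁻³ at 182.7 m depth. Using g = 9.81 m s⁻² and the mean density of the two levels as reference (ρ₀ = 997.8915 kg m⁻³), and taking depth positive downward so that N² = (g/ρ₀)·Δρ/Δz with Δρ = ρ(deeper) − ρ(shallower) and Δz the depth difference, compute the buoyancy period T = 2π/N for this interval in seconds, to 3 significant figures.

1.13 × 10³ s

Δρ = 997.998 − 997.785 = 0.213 kg m⁻³ over Δz = 182.7 − 115 = 67.7 m.
N² = (9.81/997.8915) × (0.213/67.7) = 3.0930 × 10⁻⁵ s⁻².
N = √(3.0930 × 10⁻⁵) = 5.5615 × 10⁻³ rad s⁻¹, so T = 2π/N = 1.1298 × 10³ s ≈ 1.13 × 10³ s.
N² > 0, so the interval is statically stable.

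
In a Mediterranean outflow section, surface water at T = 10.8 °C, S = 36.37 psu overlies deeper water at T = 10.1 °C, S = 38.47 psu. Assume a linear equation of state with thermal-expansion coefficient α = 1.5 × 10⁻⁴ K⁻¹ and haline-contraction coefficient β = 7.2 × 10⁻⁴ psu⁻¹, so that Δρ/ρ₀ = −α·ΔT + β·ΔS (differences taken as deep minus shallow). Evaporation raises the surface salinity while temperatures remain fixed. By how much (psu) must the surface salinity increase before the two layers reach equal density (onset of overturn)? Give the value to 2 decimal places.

2.25 psu

Neutral buoyancy requires −α(T_deep − T_surf) + β(S_deep − S_surf′) = 0.
S_surf′ = S_deep − (α/β)·ΔT = 38.47 − (1.5 × 10⁻⁴/7.2 × 10⁻⁴)·(-0.7) = 38.6158 psu.
Increase required: 38.6158 − 36.37 = 2.2458 psu.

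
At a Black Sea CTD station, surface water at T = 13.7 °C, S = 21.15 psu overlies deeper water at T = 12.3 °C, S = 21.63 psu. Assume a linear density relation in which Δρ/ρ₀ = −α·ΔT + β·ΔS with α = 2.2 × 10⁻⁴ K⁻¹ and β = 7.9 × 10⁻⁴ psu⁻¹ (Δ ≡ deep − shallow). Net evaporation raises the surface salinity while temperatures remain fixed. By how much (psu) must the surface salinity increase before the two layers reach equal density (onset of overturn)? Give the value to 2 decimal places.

Neutral buoyancy requires −α(T_deep − T_surf) + β(S_deep − S_surf′) = 0.
S_surf′ = S_deep − (α/β)·ΔT = 21.63 − (2.2 × 10⁻⁴/7.9 × 10⁻⁴)·(-1.4) = 22.0199 psu.
Increase required: 22.0199 − 21.15 = 0.8699 psu.

0.87 psu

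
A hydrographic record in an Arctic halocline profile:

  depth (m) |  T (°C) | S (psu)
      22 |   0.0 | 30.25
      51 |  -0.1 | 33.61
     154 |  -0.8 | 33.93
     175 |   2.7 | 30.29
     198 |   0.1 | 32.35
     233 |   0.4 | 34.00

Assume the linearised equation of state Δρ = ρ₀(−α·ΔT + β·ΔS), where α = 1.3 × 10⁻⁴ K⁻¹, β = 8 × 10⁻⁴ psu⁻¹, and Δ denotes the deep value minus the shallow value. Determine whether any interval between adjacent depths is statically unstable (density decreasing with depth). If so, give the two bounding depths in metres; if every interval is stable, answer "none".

Evaluate Δρ/ρ₀ = −αΔT + βΔS across each adjacent pair:
  22–51 m: −αΔT+βΔS = −(1.3 × 10⁻⁴)(-0.1)+(8 × 10⁻⁴)(+3.36) = 2.7 × 10⁻³ → stable
  51–154 m: −αΔT+βΔS = −(1.3 × 10⁻⁴)(-0.7)+(8 × 10⁻⁴)(+0.32) = 3.5 × 10⁻⁴ → stable
  154–175 m: −αΔT+βΔS = −(1.3 × 10⁻⁴)(+3.5)+(8 × 10⁻⁴)(-3.64) = -3.4 × 10⁻³ → UNSTABLE
  175–198 m: −αΔT+βΔS = −(1.3 × 10⁻⁴)(-2.6)+(8 × 10⁻⁴)(+2.06) = 2.0 × 10⁻³ → stable
  198–233 m: −αΔT+βΔS = −(1.3 × 10⁻⁴)(+0.3)+(8 × 10⁻⁴)(+1.65) = 1.3 × 10⁻³ → stable
The 154–175 m interval has Δρ < 0: lighter water underlies denser water.

154–175 m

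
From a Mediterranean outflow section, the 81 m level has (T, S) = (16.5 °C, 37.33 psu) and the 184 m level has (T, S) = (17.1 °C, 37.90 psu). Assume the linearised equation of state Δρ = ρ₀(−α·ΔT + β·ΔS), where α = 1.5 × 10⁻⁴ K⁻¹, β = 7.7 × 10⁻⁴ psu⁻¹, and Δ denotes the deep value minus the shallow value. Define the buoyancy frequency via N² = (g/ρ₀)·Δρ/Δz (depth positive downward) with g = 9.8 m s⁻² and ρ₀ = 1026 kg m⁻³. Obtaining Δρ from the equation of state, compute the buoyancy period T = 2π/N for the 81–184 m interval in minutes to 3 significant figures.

ΔT = +0.6 K, ΔS = +0.57 psu (deep − shallow).
Δρ/ρ₀ = −αΔT + βΔS = -9.00 × 10⁻⁵ + 4.389 × 10⁻⁴ = 3.489 × 10⁻⁴, so Δρ ≈ 0.3580 kg m⁻³.
N² = (g/ρ₀)·Δρ/Δz = g·(Δρ/ρ₀)/Δz = 9.8 × 3.489 × 10⁻⁴ / 103 = 3.3196 × 10⁻⁵ s⁻².
N = √(3.3196 × 10⁻⁵) = 5.7616 × 10⁻³ rad s⁻¹ → T = 2π/N = 1.0905 × 10³ s = 18.175 min ≈ 18.2 min.

18.2 min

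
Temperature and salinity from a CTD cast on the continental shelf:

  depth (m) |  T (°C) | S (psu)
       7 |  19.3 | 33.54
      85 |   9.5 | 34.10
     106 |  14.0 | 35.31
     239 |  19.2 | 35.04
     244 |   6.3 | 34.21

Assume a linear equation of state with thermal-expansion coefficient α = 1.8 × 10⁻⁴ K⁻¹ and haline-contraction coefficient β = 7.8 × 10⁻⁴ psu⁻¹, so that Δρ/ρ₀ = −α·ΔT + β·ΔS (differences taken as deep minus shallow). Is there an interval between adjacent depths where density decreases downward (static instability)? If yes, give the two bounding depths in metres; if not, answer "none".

106–239 m

Evaluate Δρ/ρ₀ = −αΔT + βΔS across each adjacent pair:
  7–85 m: −αΔT+βΔS = −(1.8 × 10⁻⁴)(-9.8)+(7.8 × 10⁻⁴)(+0.56) = 2.2 × 10⁻³ → stable
  85–106 m: −αΔT+βΔS = −(1.8 × 10⁻⁴)(+4.5)+(7.8 × 10⁻⁴)(+1.21) = 1.3 × 10⁻⁴ → stable
  106–239 m: −αΔT+βΔS = −(1.8 × 10⁻⁴)(+5.2)+(7.8 × 10⁻⁴)(-0.27) = -1.1 × 10⁻³ → UNSTABLE
  239–244 m: −αΔT+βΔS = −(1.8 × 10⁻⁴)(-12.9)+(7.8 × 10⁻⁴)(-0.83) = 1.7 × 10⁻³ → stable
The 106–239 m interval has Δρ < 0: lighter water underlies denser water.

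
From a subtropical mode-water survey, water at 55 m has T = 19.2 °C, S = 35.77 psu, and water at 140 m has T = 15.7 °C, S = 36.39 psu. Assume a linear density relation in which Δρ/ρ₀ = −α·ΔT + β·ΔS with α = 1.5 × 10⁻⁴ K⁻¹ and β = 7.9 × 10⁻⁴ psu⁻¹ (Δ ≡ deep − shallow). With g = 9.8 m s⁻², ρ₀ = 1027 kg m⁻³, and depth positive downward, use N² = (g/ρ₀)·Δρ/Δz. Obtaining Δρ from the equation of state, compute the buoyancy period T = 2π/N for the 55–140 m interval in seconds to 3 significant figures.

ΔT = -3.5 K, ΔS = +0.62 psu (deep − shallow).
Δρ/ρ₀ = −αΔT + βΔS = 5.25 × 10⁻⁴ + 4.898 × 10⁻⁴ = 1.0148 × 10⁻³, so Δρ ≈ 1.042 kg m⁻³.
N² = (g/ρ₀)·Δρ/Δz = g·(Δρ/ρ₀)/Δz = 9.8 × 1.0148 × 10⁻³ / 85 = 1.1700 × 10⁻⁴ s⁻².
N = √(1.1700 × 10⁻⁴) = 0.010817 rad s⁻¹ → T = 2π/N = 580.86 s ≈ 581 s.

581 s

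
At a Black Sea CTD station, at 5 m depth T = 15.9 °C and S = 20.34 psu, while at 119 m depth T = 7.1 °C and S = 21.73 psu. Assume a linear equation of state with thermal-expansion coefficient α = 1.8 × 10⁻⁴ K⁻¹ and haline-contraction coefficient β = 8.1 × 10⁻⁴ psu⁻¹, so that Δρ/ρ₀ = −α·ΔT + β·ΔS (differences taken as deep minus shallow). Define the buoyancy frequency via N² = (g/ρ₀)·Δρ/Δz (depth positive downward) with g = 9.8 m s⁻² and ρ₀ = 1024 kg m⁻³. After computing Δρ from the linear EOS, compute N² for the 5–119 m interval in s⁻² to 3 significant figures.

ΔT = -8.8 K, ΔS = +1.39 psu (deep − shallow).
Δρ/ρ₀ = −αΔT + βΔS = 1.584 × 10⁻³ + 1.1259 × 10⁻³ = 2.7099 × 10⁻³, so Δρ ≈ 2.775 kg m⁻³.
N² = (g/ρ₀)·Δρ/Δz = g·(Δρ/ρ₀)/Δz = 9.8 × 2.7099 × 10⁻³ / 114 = 2.3296 × 10⁻⁴ s⁻² ≈ 2.33 × 10⁻⁴ s⁻².

2.33 × 10⁻⁴ s⁻²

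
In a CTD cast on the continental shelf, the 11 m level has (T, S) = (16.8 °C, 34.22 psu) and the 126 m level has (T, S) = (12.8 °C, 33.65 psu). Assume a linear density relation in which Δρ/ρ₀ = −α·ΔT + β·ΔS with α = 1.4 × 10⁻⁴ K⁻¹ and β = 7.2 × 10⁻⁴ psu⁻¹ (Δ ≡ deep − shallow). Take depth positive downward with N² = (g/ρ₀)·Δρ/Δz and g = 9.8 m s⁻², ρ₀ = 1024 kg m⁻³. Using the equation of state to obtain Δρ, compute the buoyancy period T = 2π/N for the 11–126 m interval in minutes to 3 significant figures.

29.3 min

ΔT = -4.0 K, ΔS = -0.57 psu (deep − shallow).
Δρ/ρ₀ = −αΔT + βΔS = 5.60 × 10⁻⁴ − 4.104 × 10⁻⁴ = 1.496 × 10⁻⁴, so Δρ ≈ 0.1532 kg m⁻³.
N² = (g/ρ₀)·Δρ/Δz = g·(Δρ/ρ₀)/Δz = 9.8 × 1.496 × 10⁻⁴ / 115 = 1.2749 × 10⁻⁵ s⁻².
N = √(1.2749 × 10⁻⁵) = 3.5706 × 10⁻³ rad s⁻¹ → T = 2π/N = 1.7597 × 10³ s = 29.328 min ≈ 29.3 min.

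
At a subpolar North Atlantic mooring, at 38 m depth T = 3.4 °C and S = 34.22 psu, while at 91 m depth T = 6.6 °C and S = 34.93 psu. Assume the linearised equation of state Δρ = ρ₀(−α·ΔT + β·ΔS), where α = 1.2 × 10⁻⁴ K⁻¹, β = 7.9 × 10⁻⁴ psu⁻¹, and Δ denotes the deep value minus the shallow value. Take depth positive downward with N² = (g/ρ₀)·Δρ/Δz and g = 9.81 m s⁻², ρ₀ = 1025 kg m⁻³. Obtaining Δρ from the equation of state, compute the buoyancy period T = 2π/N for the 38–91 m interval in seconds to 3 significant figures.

ΔT = +3.2 K, ΔS = +0.71 psu (deep − shallow).
Δρ/ρ₀ = −αΔT + βΔS = -3.84 × 10⁻⁴ + 5.609 × 10⁻⁴ = 1.769 × 10⁻⁴, so Δρ ≈ 0.1813 kg m⁻³.
N² = (g/ρ₀)·Δρ/Δz = g·(Δρ/ρ₀)/Δz = 9.81 × 1.769 × 10⁻⁴ / 53 = 3.2743 × 10⁻⁵ s⁻².
N = √(3.2743 × 10⁻⁵) = 5.7221 × 10⁻³ rad s⁻¹ → T = 2π/N = 1.0981 × 10³ s ≈ 1.10 × 10³ s.

1.10 × 10³ s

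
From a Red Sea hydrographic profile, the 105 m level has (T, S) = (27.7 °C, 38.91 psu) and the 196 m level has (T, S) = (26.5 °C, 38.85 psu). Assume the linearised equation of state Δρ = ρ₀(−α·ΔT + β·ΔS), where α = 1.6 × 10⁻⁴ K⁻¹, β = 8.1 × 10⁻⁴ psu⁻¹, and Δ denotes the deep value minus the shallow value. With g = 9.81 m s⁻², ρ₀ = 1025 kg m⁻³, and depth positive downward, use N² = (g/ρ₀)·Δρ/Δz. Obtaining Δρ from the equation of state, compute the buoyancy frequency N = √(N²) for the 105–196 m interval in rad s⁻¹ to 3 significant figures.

ΔT = -1.2 K, ΔS = -0.06 psu (deep − shallow).
Δρ/ρ₀ = −αΔT + βΔS = 1.92 × 10⁻⁴ − 4.86 × 10⁻⁵ = 1.434 × 10⁻⁴, so Δρ ≈ 0.1470 kg m⁻³.
N² = (g/ρ₀)·Δρ/Δz = g·(Δρ/ρ₀)/Δz = 9.81 × 1.434 × 10⁻⁴ / 91 = 1.5459 × 10⁻⁵ s⁻².
N = √(1.5459 × 10⁻⁵) = 3.9318 × 10⁻³ rad s⁻¹ ≈ 3.93 × 10⁻³ rad s⁻¹.

3.93 × 10⁻³ rad s⁻¹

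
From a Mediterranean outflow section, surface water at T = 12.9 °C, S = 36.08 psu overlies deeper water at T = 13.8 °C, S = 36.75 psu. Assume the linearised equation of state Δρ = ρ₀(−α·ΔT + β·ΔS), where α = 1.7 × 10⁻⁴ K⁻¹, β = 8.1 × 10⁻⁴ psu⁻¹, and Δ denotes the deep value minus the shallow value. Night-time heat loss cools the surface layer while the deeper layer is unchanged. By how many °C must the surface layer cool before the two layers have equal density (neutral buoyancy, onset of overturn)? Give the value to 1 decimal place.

Neutral buoyancy requires Δρ = 0, i.e. −α(T_deep − T_surf′) + β(S_deep − S_surf) = 0.
T_surf′ = T_deep − (β/α)·ΔS = 13.8 − (8.1 × 10⁻⁴/1.7 × 10⁻⁴)·(+0.67) = 10.608 °C.
Cooling required: 12.9 − (10.608) = 2.292 °C.

2.3 °C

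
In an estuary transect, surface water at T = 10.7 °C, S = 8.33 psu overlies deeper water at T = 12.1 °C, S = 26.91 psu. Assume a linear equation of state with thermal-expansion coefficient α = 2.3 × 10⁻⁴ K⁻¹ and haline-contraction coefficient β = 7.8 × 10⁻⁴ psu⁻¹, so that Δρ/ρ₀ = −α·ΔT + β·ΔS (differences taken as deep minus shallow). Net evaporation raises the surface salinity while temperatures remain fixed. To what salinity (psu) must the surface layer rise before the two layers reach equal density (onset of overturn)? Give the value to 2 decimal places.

26.50 psu

Neutral buoyancy requires −α(T_deep − T_surf) + β(S_deep − S_surf′) = 0.
S_surf′ = S_deep − (α/β)·ΔT = 26.91 − (2.3 × 10⁻⁴/7.8 × 10⁻⁴)·(+1.4) = 26.4972 psu.
Increase required: 26.4972 − 8.33 = 18.1672 psu.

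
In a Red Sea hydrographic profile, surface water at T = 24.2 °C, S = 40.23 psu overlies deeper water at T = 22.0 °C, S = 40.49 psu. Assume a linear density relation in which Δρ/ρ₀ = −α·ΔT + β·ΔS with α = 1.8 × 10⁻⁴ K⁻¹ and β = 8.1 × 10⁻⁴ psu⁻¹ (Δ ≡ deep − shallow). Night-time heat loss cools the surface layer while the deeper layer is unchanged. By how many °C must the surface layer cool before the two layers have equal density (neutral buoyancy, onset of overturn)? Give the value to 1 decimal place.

3.4 °C

Neutral buoyancy requires Δρ = 0, i.e. −α(T_deep − T_surf′) + β(S_deep − S_surf) = 0.
T_surf′ = T_deep − (β/α)·ΔS = 22.0 − (8.1 × 10⁻⁴/1.8 × 10⁻⁴)·(+0.26) = 20.830 °C.
Cooling required: 24.2 − (20.830) = 3.370 °C.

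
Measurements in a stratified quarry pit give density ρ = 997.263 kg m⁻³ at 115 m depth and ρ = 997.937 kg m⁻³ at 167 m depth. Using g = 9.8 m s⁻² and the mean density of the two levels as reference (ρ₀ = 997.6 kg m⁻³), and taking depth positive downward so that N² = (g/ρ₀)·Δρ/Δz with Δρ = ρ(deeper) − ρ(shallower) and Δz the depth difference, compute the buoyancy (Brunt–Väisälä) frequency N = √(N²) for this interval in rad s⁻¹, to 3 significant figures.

Δρ = 997.937 − 997.263 = 0.674 kg m⁻³ over Δz = 167 − 115 = 52 m.
N² = (9.8/997.6) × (0.674/52) = 1.2733 × 10⁻⁴ s⁻².
N = √(1.2733 × 10⁻⁴) = 0.011284 rad s⁻¹ ≈ 0.0113 rad s⁻¹.

0.0113 rad s⁻¹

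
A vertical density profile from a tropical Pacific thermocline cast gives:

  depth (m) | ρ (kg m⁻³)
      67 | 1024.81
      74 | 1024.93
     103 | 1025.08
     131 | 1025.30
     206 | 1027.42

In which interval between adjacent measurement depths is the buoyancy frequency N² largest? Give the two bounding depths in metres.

Compute the density gradient over each adjacent pair:
  67–74 m: Δρ/Δz = 0.12/7 = 0.017 kg m⁻⁴
  74–103 m: Δρ/Δz = 0.15/29 = 5.2 × 10⁻³ kg m⁻⁴
  103–131 m: Δρ/Δz = 0.22/28 = 7.9 × 10⁻³ kg m⁻⁴
  131–206 m: Δρ/Δz = 2.12/75 = 0.028 kg m⁻⁴
The largest gradient is in the 131–206 m interval — the pycnocline.

131–206 m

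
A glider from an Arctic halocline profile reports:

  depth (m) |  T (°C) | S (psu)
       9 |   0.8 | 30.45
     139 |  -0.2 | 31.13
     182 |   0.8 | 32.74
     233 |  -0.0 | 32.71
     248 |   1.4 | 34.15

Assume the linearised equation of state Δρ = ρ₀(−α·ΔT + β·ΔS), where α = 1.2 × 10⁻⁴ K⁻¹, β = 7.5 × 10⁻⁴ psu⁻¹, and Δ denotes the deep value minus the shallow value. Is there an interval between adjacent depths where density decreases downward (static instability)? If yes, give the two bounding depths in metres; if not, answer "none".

none

Evaluate Δρ/ρ₀ = −αΔT + βΔS across each adjacent pair:
  9–139 m: −αΔT+βΔS = −(1.2 × 10⁻⁴)(-1.0)+(7.5 × 10⁻⁴)(+0.68) = 6.3 × 10⁻⁴ → stable
  139–182 m: −αΔT+βΔS = −(1.2 × 10⁻⁴)(+1.0)+(7.5 × 10⁻⁴)(+1.61) = 1.1 × 10⁻³ → stable
  182–233 m: −αΔT+βΔS = −(1.2 × 10⁻⁴)(-0.8)+(7.5 × 10⁻⁴)(-0.03) = 7.3 × 10⁻⁵ → stable
  233–248 m: −αΔT+βΔS = −(1.2 × 10⁻⁴)(+1.4)+(7.5 × 10⁻⁴)(+1.44) = 9.1 × 10⁻⁴ → stable
Every interval has Δρ > 0: the column is stably stratified throughout.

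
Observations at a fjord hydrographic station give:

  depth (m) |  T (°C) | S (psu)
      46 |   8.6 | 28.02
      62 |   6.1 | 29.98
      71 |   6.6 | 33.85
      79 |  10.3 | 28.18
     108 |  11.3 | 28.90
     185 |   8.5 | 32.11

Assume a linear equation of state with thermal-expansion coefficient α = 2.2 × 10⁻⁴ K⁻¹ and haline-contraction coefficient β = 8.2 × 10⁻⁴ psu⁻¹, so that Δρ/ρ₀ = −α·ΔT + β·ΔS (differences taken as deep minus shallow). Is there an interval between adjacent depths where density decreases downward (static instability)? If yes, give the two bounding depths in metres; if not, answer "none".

Evaluate Δρ/ρ₀ = −αΔT + βΔS across each adjacent pair:
  46–62 m: −αΔT+βΔS = −(2.2 × 10⁻⁴)(-2.5)+(8.2 × 10⁻⁴)(+1.96) = 2.2 × 10⁻³ → stable
  62–71 m: −αΔT+βΔS = −(2.2 × 10⁻⁴)(+0.5)+(8.2 × 10⁻⁴)(+3.87) = 3.1 × 10⁻³ → stable
  71–79 m: −αΔT+βΔS = −(2.2 × 10⁻⁴)(+3.7)+(8.2 × 10⁻⁴)(-5.67) = -5.5 × 10⁻³ → UNSTABLE
  79–108 m: −αΔT+βΔS = −(2.2 × 10⁻⁴)(+1.0)+(8.2 × 10⁻⁴)(+0.72) = 3.7 × 10⁻⁴ → stable
  108–185 m: −αΔT+βΔS = −(2.2 × 10⁻⁴)(-2.8)+(8.2 × 10⁻⁴)(+3.21) = 3.2 × 10⁻³ → stable
The 71–79 m interval has Δρ < 0: lighter water underlies denser water.

71–79 m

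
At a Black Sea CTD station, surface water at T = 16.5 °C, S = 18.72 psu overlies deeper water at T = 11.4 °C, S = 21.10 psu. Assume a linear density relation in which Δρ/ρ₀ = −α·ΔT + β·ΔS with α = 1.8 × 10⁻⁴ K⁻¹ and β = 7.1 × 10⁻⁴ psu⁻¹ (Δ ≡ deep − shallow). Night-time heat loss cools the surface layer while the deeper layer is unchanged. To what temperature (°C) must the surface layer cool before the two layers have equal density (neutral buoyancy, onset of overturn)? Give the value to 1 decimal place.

2.0 °C

Neutral buoyancy requires Δρ = 0, i.e. −α(T_deep − T_surf′) + β(S_deep − S_surf) = 0.
T_surf′ = T_deep − (β/α)·ΔS = 11.4 − (7.1 × 10⁻⁴/1.8 × 10⁻⁴)·(+2.38) = 2.012 °C.
Cooling required: 16.5 − (2.012) = 14.488 °C.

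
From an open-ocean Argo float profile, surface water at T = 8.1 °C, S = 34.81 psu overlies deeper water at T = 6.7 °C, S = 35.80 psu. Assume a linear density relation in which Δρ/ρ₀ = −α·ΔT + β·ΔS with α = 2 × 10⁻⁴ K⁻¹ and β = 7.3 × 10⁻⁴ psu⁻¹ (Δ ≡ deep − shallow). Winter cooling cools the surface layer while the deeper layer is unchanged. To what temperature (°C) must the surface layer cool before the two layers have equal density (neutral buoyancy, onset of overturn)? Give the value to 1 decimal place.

3.1 °C

Neutral buoyancy requires Δρ = 0, i.e. −α(T_deep − T_surf′) + β(S_deep − S_surf) = 0.
T_surf′ = T_deep − (β/α)·ΔS = 6.7 − (7.3 × 10⁻⁴/2 × 10⁻⁴)·(+0.99) = 3.087 °C.
Cooling required: 8.1 − (3.087) = 5.013 °C.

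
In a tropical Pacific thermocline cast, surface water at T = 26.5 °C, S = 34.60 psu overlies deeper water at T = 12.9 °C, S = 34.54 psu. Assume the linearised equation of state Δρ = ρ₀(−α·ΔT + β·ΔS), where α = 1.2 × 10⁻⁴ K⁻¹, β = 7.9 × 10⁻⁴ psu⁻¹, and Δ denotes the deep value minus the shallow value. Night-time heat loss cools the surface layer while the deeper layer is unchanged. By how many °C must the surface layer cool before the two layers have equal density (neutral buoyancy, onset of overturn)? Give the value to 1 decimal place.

13.2 °C

Neutral buoyancy requires Δρ = 0, i.e. −α(T_deep − T_surf′) + β(S_deep − S_surf) = 0.
T_surf′ = T_deep − (β/α)·ΔS = 12.9 − (7.9 × 10⁻⁴/1.2 × 10⁻⁴)·(-0.06) = 13.295 °C.
Cooling required: 26.5 − (13.295) = 13.205 °C.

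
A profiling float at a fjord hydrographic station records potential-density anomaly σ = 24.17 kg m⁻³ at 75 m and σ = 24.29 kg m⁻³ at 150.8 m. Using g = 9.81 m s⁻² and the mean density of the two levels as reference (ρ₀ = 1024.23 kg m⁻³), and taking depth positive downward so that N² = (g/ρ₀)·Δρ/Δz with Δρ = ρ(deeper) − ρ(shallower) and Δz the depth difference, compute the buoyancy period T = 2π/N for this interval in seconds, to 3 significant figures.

Δρ = 1024.29 − 1024.17 = 0.12 kg m⁻³ over Δz = 150.8 − 75 = 75.8 m.
N² = (9.81/1024.23) × (0.12/75.8) = 1.5163 × 10⁻⁵ s⁻².
N = √(1.5163 × 10⁻⁵) = 3.8940 × 10⁻³ rad s⁻¹, so T = 2π/N = 1.6136 × 10³ s ≈ 1.61 × 10³ s.

1.61 × 10³ s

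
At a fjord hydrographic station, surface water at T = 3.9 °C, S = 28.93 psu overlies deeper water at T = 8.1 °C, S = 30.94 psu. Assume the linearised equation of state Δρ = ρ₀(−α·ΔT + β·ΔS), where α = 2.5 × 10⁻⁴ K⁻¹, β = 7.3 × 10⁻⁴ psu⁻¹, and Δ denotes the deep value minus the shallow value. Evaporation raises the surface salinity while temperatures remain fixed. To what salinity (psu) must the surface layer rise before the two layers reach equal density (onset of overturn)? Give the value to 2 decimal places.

29.50 psu

Neutral buoyancy requires −α(T_deep − T_surf) + β(S_deep − S_surf′) = 0.
S_surf′ = S_deep − (α/β)·ΔT = 30.94 − (2.5 × 10⁻⁴/7.3 × 10⁻⁴)·(+4.2) = 29.5016 psu.
Increase required: 29.5016 − 28.93 = 0.5716 psu.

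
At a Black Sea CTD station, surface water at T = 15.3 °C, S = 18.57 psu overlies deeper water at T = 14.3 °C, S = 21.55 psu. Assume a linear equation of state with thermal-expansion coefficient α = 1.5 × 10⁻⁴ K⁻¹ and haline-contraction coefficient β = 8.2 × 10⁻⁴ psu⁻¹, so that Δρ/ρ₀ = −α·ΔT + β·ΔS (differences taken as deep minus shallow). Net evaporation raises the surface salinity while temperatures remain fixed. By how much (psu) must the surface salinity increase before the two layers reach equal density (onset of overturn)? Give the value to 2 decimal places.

Neutral buoyancy requires −α(T_deep − T_surf) + β(S_deep − S_surf′) = 0.
S_surf′ = S_deep − (α/β)·ΔT = 21.55 − (1.5 × 10⁻⁴/8.2 × 10⁻⁴)·(-1.0) = 21.7329 psu.
Increase required: 21.7329 − 18.57 = 3.1629 psu.

3.16 psu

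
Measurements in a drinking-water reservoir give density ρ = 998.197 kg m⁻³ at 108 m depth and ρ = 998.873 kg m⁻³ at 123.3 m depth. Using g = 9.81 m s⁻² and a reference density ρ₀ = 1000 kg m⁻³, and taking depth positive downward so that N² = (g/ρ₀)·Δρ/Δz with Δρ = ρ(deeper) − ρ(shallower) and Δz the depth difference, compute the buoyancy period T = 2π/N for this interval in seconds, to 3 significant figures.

Δρ = 998.873 − 998.197 = 0.676 kg m⁻³ over Δz = 123.3 − 108 = 15.3 m.
N² = (9.81/1000) × (0.676/15.3) = 4.3344 × 10⁻⁴ s⁻².
N = √(4.3344 × 10⁻⁴) = 0.020819 rad s⁻¹, so T = 2π/N = 301.80 s ≈ 302 s.

302 s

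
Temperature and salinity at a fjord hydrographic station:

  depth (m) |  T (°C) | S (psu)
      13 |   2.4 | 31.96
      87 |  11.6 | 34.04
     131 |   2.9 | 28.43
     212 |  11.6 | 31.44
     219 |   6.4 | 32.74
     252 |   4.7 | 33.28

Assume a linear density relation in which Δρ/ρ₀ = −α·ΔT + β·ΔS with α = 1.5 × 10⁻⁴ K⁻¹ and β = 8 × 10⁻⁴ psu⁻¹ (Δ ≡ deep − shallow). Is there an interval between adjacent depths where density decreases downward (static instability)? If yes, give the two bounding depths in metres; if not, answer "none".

87–131 m

Evaluate Δρ/ρ₀ = −αΔT + βΔS across each adjacent pair:
  13–87 m: −αΔT+βΔS = −(1.5 × 10⁻⁴)(+9.2)+(8 × 10⁻⁴)(+2.08) = 2.8 × 10⁻⁴ → stable
  87–131 m: −αΔT+βΔS = −(1.5 × 10⁻⁴)(-8.7)+(8 × 10⁻⁴)(-5.61) = -3.2 × 10⁻³ → UNSTABLE
  131–212 m: −αΔT+βΔS = −(1.5 × 10⁻⁴)(+8.7)+(8 × 10⁻⁴)(+3.01) = 1.1 × 10⁻³ → stable
  212–219 m: −αΔT+βΔS = −(1.5 × 10⁻⁴)(-5.2)+(8 × 10⁻⁴)(+1.30) = 1.8 × 10⁻³ → stable
  219–252 m: −αΔT+βΔS = −(1.5 × 10⁻⁴)(-1.7)+(8 × 10⁻⁴)(+0.54) = 6.9 × 10⁻⁴ → stable
The 87–131 m interval has Δρ < 0: lighter water underlies denser water.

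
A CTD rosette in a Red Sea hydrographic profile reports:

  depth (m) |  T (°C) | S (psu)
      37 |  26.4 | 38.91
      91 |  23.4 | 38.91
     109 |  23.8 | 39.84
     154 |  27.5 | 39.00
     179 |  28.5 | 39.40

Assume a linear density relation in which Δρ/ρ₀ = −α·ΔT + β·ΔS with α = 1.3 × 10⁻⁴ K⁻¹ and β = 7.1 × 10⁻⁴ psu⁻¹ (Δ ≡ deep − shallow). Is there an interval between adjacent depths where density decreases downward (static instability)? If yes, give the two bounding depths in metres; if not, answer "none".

Evaluate Δρ/ρ₀ = −αΔT + βΔS across each adjacent pair:
  37–91 m: −αΔT+βΔS = −(1.3 × 10⁻⁴)(-3.0)+(7.1 × 10⁻⁴)(+0.00) = 3.9 × 10⁻⁴ → stable
  91–109 m: −αΔT+βΔS = −(1.3 × 10⁻⁴)(+0.4)+(7.1 × 10⁻⁴)(+0.93) = 6.1 × 10⁻⁴ → stable
  109–154 m: −αΔT+βΔS = −(1.3 × 10⁻⁴)(+3.7)+(7.1 × 10⁻⁴)(-0.84) = -1.1 × 10⁻³ → UNSTABLE
  154–179 m: −αΔT+βΔS = −(1.3 × 10⁻⁴)(+1.0)+(7.1 × 10⁻⁴)(+0.40) = 1.5 × 10⁻⁴ → stable
The 109–154 m interval has Δρ < 0: lighter water underlies denser water.

109–154 m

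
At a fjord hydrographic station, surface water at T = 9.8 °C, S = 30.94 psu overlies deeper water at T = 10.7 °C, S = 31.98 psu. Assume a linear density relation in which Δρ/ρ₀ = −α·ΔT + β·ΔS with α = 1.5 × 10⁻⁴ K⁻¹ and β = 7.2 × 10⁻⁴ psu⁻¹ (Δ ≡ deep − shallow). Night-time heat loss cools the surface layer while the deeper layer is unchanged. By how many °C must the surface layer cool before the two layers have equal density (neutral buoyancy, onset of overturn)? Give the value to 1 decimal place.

Neutral buoyancy requires Δρ = 0, i.e. −α(T_deep − T_surf′) + β(S_deep − S_surf) = 0.
T_surf′ = T_deep − (β/α)·ΔS = 10.7 − (7.2 × 10⁻⁴/1.5 × 10⁻⁴)·(+1.04) = 5.708 °C.
Cooling required: 9.8 − (5.708) = 4.092 °C.

4.1 °C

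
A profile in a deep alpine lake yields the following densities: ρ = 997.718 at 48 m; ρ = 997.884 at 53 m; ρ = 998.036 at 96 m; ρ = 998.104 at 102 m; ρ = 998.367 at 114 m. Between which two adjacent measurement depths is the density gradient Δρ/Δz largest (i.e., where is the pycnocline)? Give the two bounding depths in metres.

Compute the density gradient over each adjacent pair:
  48–53 m: Δρ/Δz = 0.166/5 = 0.033 kg m⁻⁴
  53–96 m: Δρ/Δz = 0.152/43 = 3.5 × 10⁻³ kg m⁻⁴
  96–102 m: Δρ/Δz = 0.068/6 = 0.011 kg m⁻⁴
  102–114 m: Δρ/Δz = 0.263/12 = 0.022 kg m⁻⁴
The largest gradient is in the 48–53 m interval — the pycnocline.

48–53 m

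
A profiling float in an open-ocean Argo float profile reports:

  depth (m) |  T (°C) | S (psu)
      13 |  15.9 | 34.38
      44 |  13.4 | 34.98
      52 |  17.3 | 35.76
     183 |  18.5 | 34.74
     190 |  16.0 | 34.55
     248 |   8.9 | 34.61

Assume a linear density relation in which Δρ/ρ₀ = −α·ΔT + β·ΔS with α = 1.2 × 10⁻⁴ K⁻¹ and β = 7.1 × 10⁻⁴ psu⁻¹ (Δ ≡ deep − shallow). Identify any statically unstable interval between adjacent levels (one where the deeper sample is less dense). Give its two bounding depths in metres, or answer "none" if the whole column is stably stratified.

52–183 m

Evaluate Δρ/ρ₀ = −αΔT + βΔS across each adjacent pair:
  13–44 m: −αΔT+βΔS = −(1.2 × 10⁻⁴)(-2.5)+(7.1 × 10⁻⁴)(+0.60) = 7.3 × 10⁻⁴ → stable
  44–52 m: −αΔT+βΔS = −(1.2 × 10⁻⁴)(+3.9)+(7.1 × 10⁻⁴)(+0.78) = 8.6 × 10⁻⁵ → stable
  52–183 m: −αΔT+βΔS = −(1.2 × 10⁻⁴)(+1.2)+(7.1 × 10⁻⁴)(-1.02) = -8.7 × 10⁻⁴ → UNSTABLE
  183–190 m: −αΔT+βΔS = −(1.2 × 10⁻⁴)(-2.5)+(7.1 × 10⁻⁴)(-0.19) = 1.7 × 10⁻⁴ → stable
  190–248 m: −αΔT+βΔS = −(1.2 × 10⁻⁴)(-7.1)+(7.1 × 10⁻⁴)(+0.06) = 8.9 × 10⁻⁴ → stable
The 52–183 m interval has Δρ < 0: lighter water underlies denser water.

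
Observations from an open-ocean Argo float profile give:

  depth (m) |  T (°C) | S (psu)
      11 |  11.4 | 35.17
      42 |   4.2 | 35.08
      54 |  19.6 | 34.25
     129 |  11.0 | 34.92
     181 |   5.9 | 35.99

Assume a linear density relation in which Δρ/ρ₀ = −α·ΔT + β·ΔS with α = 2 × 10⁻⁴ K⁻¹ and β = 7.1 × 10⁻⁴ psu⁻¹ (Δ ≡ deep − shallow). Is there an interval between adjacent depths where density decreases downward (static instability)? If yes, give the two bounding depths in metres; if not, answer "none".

Evaluate Δρ/ρ₀ = −αΔT + βΔS across each adjacent pair:
  11–42 m: −αΔT+βΔS = −(2 × 10⁻⁴)(-7.2)+(7.1 × 10⁻⁴)(-0.09) = 1.4 × 10⁻³ → stable
  42–54 m: −αΔT+βΔS = −(2 × 10⁻⁴)(+15.4)+(7.1 × 10⁻⁴)(-0.83) = -3.7 × 10⁻³ → UNSTABLE
  54–129 m: −αΔT+βΔS = −(2 × 10⁻⁴)(-8.6)+(7.1 × 10⁻⁴)(+0.67) = 2.2 × 10⁻³ → stable
  129–181 m: −αΔT+βΔS = −(2 × 10⁻⁴)(-5.1)+(7.1 × 10⁻⁴)(+1.07) = 1.8 × 10⁻³ → stable
The 42–54 m interval has Δρ < 0: lighter water underlies denser water.

42–54 m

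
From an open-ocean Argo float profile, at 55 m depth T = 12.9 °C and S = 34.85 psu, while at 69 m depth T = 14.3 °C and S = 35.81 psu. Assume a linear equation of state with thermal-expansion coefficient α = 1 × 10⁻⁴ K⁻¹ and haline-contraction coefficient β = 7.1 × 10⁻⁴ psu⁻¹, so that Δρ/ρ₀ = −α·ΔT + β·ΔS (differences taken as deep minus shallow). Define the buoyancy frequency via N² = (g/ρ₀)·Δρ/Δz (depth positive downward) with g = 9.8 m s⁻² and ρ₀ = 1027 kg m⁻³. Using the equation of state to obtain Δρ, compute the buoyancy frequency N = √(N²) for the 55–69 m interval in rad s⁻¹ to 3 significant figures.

ΔT = +1.4 K, ΔS = +0.96 psu (deep − shallow).
Δρ/ρ₀ = −αΔT + βΔS = -1.40 × 10⁻⁴ + 6.816 × 10⁻⁴ = 5.416 × 10⁻⁴, so Δρ ≈ 0.5562 kg m⁻³.
N² = (g/ρ₀)·Δρ/Δz = g·(Δρ/ρ₀)/Δz = 9.8 × 5.416 × 10⁻⁴ / 14 = 3.7912 × 10⁻⁴ s⁻².
N = √(3.7912 × 10⁻⁴) = 0.019471 rad s⁻¹ ≈ 0.0195 rad s⁻¹.

0.0195 rad s⁻¹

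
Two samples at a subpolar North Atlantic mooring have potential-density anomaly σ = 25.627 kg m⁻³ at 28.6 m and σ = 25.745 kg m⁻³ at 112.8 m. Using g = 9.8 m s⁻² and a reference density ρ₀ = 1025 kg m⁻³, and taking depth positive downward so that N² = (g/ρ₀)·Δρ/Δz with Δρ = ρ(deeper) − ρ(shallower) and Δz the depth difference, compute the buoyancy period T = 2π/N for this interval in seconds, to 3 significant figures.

1.72 × 10³ s

Δρ = 1025.745 − 1025.627 = 0.118 kg m⁻³ over Δz = 112.8 − 28.6 = 84.2 m.
N² = (9.8/1025) × (0.118/84.2) = 1.3399 × 10⁻⁵ s⁻².
N = √(1.3399 × 10⁻⁵) = 3.6605 × 10⁻³ rad s⁻¹, so T = 2π/N = 1.7165 × 10³ s ≈ 1.72 × 10³ s.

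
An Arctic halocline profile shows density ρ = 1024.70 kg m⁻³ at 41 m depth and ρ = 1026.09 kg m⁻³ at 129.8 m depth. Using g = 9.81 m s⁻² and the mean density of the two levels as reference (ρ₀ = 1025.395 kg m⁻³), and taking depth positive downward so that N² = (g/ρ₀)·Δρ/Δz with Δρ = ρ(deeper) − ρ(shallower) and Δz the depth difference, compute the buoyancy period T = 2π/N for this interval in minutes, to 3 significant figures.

Δρ = 1026.09 − 1024.70 = 1.39 kg m⁻³ over Δz = 129.8 − 41 = 88.8 m.
N² = (9.81/1025.395) × (1.39/88.8) = 1.4975 × 10⁻⁴ s⁻².
N = √(1.4975 × 10⁻⁴) = 0.012237 rad s⁻¹, so T = 2π/N = 513.46 s = 8.5577 min ≈ 8.56 min.

8.56 min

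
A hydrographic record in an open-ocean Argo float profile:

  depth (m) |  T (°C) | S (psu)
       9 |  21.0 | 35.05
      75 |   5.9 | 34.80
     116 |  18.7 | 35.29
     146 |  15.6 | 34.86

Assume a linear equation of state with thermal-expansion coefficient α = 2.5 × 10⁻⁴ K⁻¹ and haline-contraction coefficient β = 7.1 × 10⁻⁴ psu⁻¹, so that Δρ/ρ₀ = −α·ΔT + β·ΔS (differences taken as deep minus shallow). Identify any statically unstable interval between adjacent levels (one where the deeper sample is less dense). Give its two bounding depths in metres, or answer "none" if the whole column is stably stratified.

75–116 m

Evaluate Δρ/ρ₀ = −αΔT + βΔS across each adjacent pair:
  9–75 m: −αΔT+βΔS = −(2.5 × 10⁻⁴)(-15.1)+(7.1 × 10⁻⁴)(-0.25) = 3.6 × 10⁻³ → stable
  75–116 m: −αΔT+βΔS = −(2.5 × 10⁻⁴)(+12.8)+(7.1 × 10⁻⁴)(+0.49) = -2.9 × 10⁻³ → UNSTABLE
  116–146 m: −αΔT+βΔS = −(2.5 × 10⁻⁴)(-3.1)+(7.1 × 10⁻⁴)(-0.43) = 4.7 × 10⁻⁴ → stable
The 75–116 m interval has Δρ < 0: lighter water underlies denser water.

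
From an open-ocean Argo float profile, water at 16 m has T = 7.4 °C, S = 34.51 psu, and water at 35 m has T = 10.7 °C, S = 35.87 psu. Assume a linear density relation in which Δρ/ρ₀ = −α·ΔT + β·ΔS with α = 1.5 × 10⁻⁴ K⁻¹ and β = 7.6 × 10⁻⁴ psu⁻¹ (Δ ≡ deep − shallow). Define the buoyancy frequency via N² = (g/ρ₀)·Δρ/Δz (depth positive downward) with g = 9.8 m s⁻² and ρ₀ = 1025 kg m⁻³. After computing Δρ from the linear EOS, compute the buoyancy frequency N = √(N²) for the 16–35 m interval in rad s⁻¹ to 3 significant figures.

ΔT = +3.3 K, ΔS = +1.36 psu (deep − shallow).
Δρ/ρ₀ = −αΔT + βΔS = -4.95 × 10⁻⁴ + 1.0336 × 10⁻³ = 5.386 × 10⁻⁴, so Δρ ≈ 0.5521 kg m⁻³.
N² = (g/ρ₀)·Δρ/Δz = g·(Δρ/ρ₀)/Δz = 9.8 × 5.386 × 10⁻⁴ / 19 = 2.7780 × 10⁻⁴ s⁻².
N = √(2.7780 × 10⁻⁴) = 0.016667 rad s⁻¹ ≈ 0.0167 rad s⁻¹.

0.0167 rad s⁻¹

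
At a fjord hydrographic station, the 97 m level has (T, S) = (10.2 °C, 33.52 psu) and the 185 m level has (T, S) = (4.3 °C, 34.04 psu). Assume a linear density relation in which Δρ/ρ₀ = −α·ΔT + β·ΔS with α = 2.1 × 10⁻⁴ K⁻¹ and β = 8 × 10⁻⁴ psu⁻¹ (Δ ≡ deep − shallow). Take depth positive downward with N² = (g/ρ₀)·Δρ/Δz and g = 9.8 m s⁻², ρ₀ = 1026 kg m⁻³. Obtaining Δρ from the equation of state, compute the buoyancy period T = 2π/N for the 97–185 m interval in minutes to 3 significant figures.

ΔT = -5.9 K, ΔS = +0.52 psu (deep − shallow).
Δρ/ρ₀ = −αΔT + βΔS = 1.239 × 10⁻³ + 4.16 × 10⁻⁴ = 1.655 × 10⁻³, so Δρ ≈ 1.698 kg m⁻³.
N² = (g/ρ₀)·Δρ/Δz = g·(Δρ/ρ₀)/Δz = 9.8 × 1.655 × 10⁻³ / 88 = 1.8431 × 10⁻⁴ s⁻².
N = √(1.8431 × 10⁻⁴) = 0.013576 rad s⁻¹ → T = 2π/N = 462.82 s = 7.7137 min ≈ 7.71 min.

7.71 min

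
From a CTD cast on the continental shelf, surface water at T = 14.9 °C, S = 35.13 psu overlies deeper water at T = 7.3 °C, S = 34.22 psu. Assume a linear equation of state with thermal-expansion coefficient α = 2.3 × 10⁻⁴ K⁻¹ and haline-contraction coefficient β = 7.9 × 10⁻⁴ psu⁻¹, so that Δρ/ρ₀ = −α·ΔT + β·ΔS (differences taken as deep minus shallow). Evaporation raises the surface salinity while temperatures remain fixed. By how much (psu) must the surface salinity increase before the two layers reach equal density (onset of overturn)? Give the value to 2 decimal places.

Neutral buoyancy requires −α(T_deep − T_surf) + β(S_deep − S_surf′) = 0.
S_surf′ = S_deep − (α/β)·ΔT = 34.22 − (2.3 × 10⁻⁴/7.9 × 10⁻⁴)·(-7.6) = 36.4327 psu.
Increase required: 36.4327 − 35.13 = 1.3027 psu.

1.30 psu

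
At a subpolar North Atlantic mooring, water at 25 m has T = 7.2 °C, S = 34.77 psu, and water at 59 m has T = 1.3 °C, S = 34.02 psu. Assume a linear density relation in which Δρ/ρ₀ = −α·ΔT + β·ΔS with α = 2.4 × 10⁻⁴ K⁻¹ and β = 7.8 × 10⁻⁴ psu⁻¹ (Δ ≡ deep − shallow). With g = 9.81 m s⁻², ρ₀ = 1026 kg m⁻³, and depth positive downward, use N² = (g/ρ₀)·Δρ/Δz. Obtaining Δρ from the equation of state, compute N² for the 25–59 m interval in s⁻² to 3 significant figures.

ΔT = -5.9 K, ΔS = -0.75 psu (deep − shallow).
Δρ/ρ₀ = −αΔT + βΔS = 1.416 × 10⁻³ − 5.85 × 10⁻⁴ = 8.31 × 10⁻⁴, so Δρ ≈ 0.8526 kg m⁻³.
N² = (g/ρ₀)·Δρ/Δz = g·(Δρ/ρ₀)/Δz = 9.81 × 8.31 × 10⁻⁴ / 34 = 2.3977 × 10⁻⁴ s⁻² ≈ 2.40 × 10⁻⁴ s⁻².

2.40 × 10⁻⁴ s⁻²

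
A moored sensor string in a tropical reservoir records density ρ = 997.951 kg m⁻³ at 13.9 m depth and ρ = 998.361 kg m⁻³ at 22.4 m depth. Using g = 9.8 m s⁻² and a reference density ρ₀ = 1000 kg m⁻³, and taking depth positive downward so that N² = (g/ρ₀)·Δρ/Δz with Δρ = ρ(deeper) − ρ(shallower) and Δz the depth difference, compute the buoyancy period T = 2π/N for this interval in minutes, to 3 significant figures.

4.82 min

Δρ = 998.361 − 997.951 = 0.410 kg m⁻³ over Δz = 22.4 − 13.9 = 8.5 m.
N² = (9.8/1000) × (0.410/8.5) = 4.7271 × 10⁻⁴ s⁻².
N = √(4.7271 × 10⁻⁴) = 0.021742 rad s⁻¹, so T = 2π/N = 288.99 s = 4.8165 min ≈ 4.82 min.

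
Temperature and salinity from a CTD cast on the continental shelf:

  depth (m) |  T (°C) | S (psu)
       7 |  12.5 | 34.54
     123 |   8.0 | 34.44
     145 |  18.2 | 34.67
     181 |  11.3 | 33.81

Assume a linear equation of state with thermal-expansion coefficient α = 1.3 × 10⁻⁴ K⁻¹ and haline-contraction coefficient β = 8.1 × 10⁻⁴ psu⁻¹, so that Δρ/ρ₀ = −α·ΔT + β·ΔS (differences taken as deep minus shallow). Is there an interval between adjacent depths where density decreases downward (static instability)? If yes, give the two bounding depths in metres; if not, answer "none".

Evaluate Δρ/ρ₀ = −αΔT + βΔS across each adjacent pair:
  7–123 m: −αΔT+βΔS = −(1.3 × 10⁻⁴)(-4.5)+(8.1 × 10⁻⁴)(-0.10) = 5.0 × 10⁻⁴ → stable
  123–145 m: −αΔT+βΔS = −(1.3 × 10⁻⁴)(+10.2)+(8.1 × 10⁻⁴)(+0.23) = -1.1 × 10⁻³ → UNSTABLE
  145–181 m: −αΔT+βΔS = −(1.3 × 10⁻⁴)(-6.9)+(8.1 × 10⁻⁴)(-0.86) = 2.0 × 10⁻⁴ → stable
The 123–145 m interval has Δρ < 0: lighter water underlies denser water.

123–145 m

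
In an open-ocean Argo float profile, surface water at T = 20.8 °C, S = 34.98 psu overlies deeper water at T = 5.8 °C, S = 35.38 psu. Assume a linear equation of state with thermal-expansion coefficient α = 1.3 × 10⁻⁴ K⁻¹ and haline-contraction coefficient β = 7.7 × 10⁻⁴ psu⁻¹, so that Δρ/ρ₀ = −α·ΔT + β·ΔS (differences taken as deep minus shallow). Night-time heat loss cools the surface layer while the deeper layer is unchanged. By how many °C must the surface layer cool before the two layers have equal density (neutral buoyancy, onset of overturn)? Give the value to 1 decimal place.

Neutral buoyancy requires Δρ = 0, i.e. −α(T_deep − T_surf′) + β(S_deep − S_surf) = 0.
T_surf′ = T_deep − (β/α)·ΔS = 5.8 − (7.7 × 10⁻⁴/1.3 × 10⁻⁴)·(+0.40) = 3.431 °C.
Cooling required: 20.8 − (3.431) = 17.369 °C.

17.4 °C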